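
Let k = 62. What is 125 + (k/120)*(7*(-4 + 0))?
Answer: 1658/15 ≈ 110.53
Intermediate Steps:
125 + (k/120)*(7*(-4 + 0)) = 125 + (62/120)*(7*(-4 + 0)) = 125 + (62*(1/120))*(7*(-4)) = 125 + (31/60)*(-28) = 125 - 217/15 = 1658/15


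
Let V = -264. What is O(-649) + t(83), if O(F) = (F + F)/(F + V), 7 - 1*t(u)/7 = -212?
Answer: 127357/83 ≈ 1534.4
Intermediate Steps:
t(u) = 1533 (t(u) = 49 - 7*(-212) = 49 + 1484 = 1533)
O(F) = 2*F/(-264 + F) (O(F) = (F + F)/(F - 264) = (2*F)/(-264 + F) = 2*F/(-264 + F))
O(-649) + t(83) = 2*(-649)/(-264 - 649) + 1533 = 2*(-649)/(-913) + 1533 = 2*(-649)*(-1/913) + 1533 = 118/83 + 1533 = 127357/83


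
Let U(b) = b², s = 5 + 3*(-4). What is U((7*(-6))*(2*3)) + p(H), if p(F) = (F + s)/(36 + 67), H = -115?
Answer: 6540790/103 ≈ 63503.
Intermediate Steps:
s = -7 (s = 5 - 12 = -7)
p(F) = -7/103 + F/103 (p(F) = (F - 7)/(36 + 67) = (-7 + F)/103 = (-7 + F)*(1/103) = -7/103 + F/103)
U((7*(-6))*(2*3)) + p(H) = ((7*(-6))*(2*3))² + (-7/103 + (1/103)*(-115)) = (-42*6)² + (-7/103 - 115/103) = (-252)² - 122/103 = 63504 - 122/103 = 6540790/103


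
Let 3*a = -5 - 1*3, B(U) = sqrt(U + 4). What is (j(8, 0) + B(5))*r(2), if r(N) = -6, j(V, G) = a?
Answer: -2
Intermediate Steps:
B(U) = sqrt(4 + U)
a = -8/3 (a = (-5 - 1*3)/3 = (-5 - 3)/3 = (1/3)*(-8) = -8/3 ≈ -2.6667)
j(V, G) = -8/3
(j(8, 0) + B(5))*r(2) = (-8/3 + sqrt(4 + 5))*(-6) = (-8/3 + sqrt(9))*(-6) = (-8/3 + 3)*(-6) = (1/3)*(-6) = -2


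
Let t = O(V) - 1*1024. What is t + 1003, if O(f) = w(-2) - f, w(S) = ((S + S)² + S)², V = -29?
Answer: 204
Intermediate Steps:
w(S) = (S + 4*S²)² (w(S) = ((2*S)² + S)² = (4*S² + S)² = (S + 4*S²)²)
O(f) = 196 - f (O(f) = (-2)²*(1 + 4*(-2))² - f = 4*(1 - 8)² - f = 4*(-7)² - f = 4*49 - f = 196 - f)
t = -799 (t = (196 - 1*(-29)) - 1*1024 = (196 + 29) - 1024 = 225 - 1024 = -799)
t + 1003 = -799 + 1003 = 204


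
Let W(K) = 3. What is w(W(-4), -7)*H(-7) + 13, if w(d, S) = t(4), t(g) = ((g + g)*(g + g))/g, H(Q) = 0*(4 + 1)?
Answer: 13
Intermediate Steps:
H(Q) = 0 (H(Q) = 0*5 = 0)
t(g) = 4*g (t(g) = ((2*g)*(2*g))/g = (4*g²)/g = 4*g)
w(d, S) = 16 (w(d, S) = 4*4 = 16)
w(W(-4), -7)*H(-7) + 13 = 16*0 + 13 = 0 + 13 = 13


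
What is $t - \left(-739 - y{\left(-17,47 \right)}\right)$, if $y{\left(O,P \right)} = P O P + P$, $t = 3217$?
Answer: $-33550$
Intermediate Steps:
$y{\left(O,P \right)} = P + O P^{2}$ ($y{\left(O,P \right)} = O P P + P = O P^{2} + P = P + O P^{2}$)
$t - \left(-739 - y{\left(-17,47 \right)}\right) = 3217 - \left(-739 - 47 \left(1 - 799\right)\right) = 3217 - \left(-739 - 47 \left(-798\right)\right) = 3217 - \left(-739 - -37506\right) = 3217 - \left(-739 + 37506\right) = 3217 - 36767 = -33550$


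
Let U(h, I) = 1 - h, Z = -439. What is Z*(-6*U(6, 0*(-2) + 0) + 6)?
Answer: -15804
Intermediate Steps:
Z*(-6*U(6, 0*(-2) + 0) + 6) = -439*(-6*(1 - 1*6) + 6) = -439*(-6*(1 - 6) + 6) = -439*(-6*(-5) + 6) = -439*(30 + 6) = -439*36 = -15804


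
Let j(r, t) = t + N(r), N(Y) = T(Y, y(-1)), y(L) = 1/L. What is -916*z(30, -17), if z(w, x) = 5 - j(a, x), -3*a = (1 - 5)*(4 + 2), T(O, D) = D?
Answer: -21068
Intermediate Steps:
a = 8 (a = -(1 - 5)*(4 + 2)/3 = -(-4)*6/3 = -⅓*(-24) = 8)
N(Y) = -1 (N(Y) = 1/(-1) = -1)
j(r, t) = -1 + t (j(r, t) = t - 1 = -1 + t)
z(w, x) = 6 - x (z(w, x) = 5 - (-1 + x) = 5 + (1 - x) = 6 - x)
-916*z(30, -17) = -916*(6 - 1*(-17)) = -916*(6 + 17) = -916*23 = -21068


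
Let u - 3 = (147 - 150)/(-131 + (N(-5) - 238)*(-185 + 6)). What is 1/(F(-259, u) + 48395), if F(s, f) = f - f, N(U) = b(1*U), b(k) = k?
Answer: 1/48395 ≈ 2.0663e-5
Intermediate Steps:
N(U) = U (N(U) = 1*U = U)
u = 130095/43366 (u = 3 + (147 - 150)/(-131 + (-5 - 238)*(-185 + 6)) = 3 - 3/(-131 - 243*(-179)) = 3 - 3/(-131 + 43497) = 3 - 3/43366 = 130095/43366 ≈ 2.9999)
F(s, f) = 0
1/(F(-259, u) + 48395) = 1/(0 + 48395) = 1/48395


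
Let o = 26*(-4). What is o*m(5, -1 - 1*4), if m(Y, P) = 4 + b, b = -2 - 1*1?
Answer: -104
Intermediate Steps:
b = -3 (b = -2 - 1 = -3)
m(Y, P) = 1 (m(Y, P) = 4 - 3 = 1)
o = -104
o*m(5, -1 - 1*4) = -104*1 = -104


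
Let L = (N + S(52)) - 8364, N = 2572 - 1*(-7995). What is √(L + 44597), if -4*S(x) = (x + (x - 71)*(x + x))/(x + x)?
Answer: √748874/4 ≈ 216.34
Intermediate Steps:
S(x) = -(x + 2*x*(-71 + x))/(8*x) (S(x) = -(x + (x - 71)*(x + x))/(4*(x + x)) = -(x + (-71 + x)*(2*x))/(4*(2*x)) = -(x + 2*x*(-71 + x))*1/(2*x)/4 = -(x + 2*x*(-71 + x))/(8*x))
N = 10567 (N = 2572 + 7995 = 10567)
L = 17661/8 (L = (10567 + (141/8 - ¼*52)) - 8364 = (10567 + (141/8 - 13)) - 8364 = (10567 + 37/8) - 8364 = 84573/8 - 8364 = 17661/8 ≈ 2207.6)
√(L + 44597) = √(17661/8 + 44597) = √(374437/8) = √748874/4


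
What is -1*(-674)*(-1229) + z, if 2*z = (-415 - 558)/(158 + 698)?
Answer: -1418129325/1712 ≈ -8.2835e+5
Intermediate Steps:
z = -973/1712 (z = ((-415 - 558)/(158 + 698))/2 = (-973/856)/2 = (-973*1/856)/2 = (1/2)*(-973/856) = -973/1712 ≈ -0.56834)
-1*(-674)*(-1229) + z = -1*(-674)*(-1229) - 973/1712 = 674*(-1229) - 973/1712 = -828346 - 973/1712 = -1418129325/1712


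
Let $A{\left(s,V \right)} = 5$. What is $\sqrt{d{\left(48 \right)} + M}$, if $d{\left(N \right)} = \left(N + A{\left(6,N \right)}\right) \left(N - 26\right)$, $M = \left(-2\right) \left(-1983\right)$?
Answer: $2 \sqrt{1283} \approx 71.638$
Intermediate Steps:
$M = 3966$
$d{\left(N \right)} = \left(-26 + N\right) \left(5 + N\right)$ ($d{\left(N \right)} = \left(N + 5\right) \left(N - 26\right) = \left(5 + N\right) \left(-26 + N\right) = \left(-26 + N\right) \left(5 + N\right)$)
$\sqrt{d{\left(48 \right)} + M} = \sqrt{\left(-130 + 48^{2} - 1008\right) + 3966} = \sqrt{\left(-130 + 2304 - 1008\right) + 3966} = \sqrt{1166 + 3966} = \sqrt{5132} = 2 \sqrt{1283}$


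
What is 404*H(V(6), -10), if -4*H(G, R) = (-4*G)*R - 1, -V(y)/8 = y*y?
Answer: 1163621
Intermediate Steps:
V(y) = -8*y² (V(y) = -8*y*y = -8*y²)
H(G, R) = ¼ + G*R (H(G, R) = -((-4*G)*R - 1)/4 = -(-4*G*R - 1)/4 = -(-1 - 4*G*R)/4 = ¼ + G*R)
404*H(V(6), -10) = 404*(¼ - 8*6²*(-10)) = 404*(¼ - 8*36*(-10)) = 404*(¼ - 288*(-10)) = 404*(¼ + 2880) = 404*(11521/4) = 1163621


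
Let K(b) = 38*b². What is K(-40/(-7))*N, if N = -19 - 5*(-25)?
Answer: 6444800/49 ≈ 1.3153e+5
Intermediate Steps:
N = 106 (N = -19 + 125 = 106)
K(-40/(-7))*N = (38*(-40/(-7))²)*106 = (38*(-40*(-⅐))²)*106 = (38*(40/7)²)*106 = (38*(1600/49))*106 = (60800/49)*106 = 6444800/49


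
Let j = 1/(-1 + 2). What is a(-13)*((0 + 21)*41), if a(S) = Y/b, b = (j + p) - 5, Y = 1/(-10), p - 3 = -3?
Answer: 861/40 ≈ 21.525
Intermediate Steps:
p = 0 (p = 3 - 3 = 0)
j = 1 (j = 1/1 = 1)
Y = -1/10 (Y = 1*(-1/10) = -1/10 ≈ -0.10000)
b = -4 (b = (1 + 0) - 5 = 1 - 5 = -4)
a(S) = 1/40 (a(S) = -1/10/(-4) = -1/10*(-1/4) = 1/40)
a(-13)*((0 + 21)*41) = ((0 + 21)*41)/40 = (21*41)/40 = (1/40)*861 = 861/40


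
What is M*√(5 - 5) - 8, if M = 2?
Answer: -8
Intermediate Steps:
M*√(5 - 5) - 8 = 2*√(5 - 5) - 8 = 2*√0 - 8 = 2*0 - 8 = 0 - 8 = -8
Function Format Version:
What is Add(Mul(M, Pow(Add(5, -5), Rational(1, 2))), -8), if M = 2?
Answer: -8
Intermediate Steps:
Add(Mul(M, Pow(Add(5, -5), Rational(1, 2))), -8) = Add(Mul(2, Pow(Add(5, -5), Rational(1, 2))), -8) = Add(Mul(2, Pow(0, Rational(1, 2))), -8) = Add(Mul(2, 0), -8) = Add(0, -8) = -8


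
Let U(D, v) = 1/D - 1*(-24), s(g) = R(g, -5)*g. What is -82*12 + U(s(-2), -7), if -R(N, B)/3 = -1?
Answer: -5761/6 ≈ -960.17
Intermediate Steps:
R(N, B) = 3 (R(N, B) = -3*(-1) = 3)
s(g) = 3*g
U(D, v) = 24 + 1/D (U(D, v) = 1/D + 24 = 24 + 1/D)
-82*12 + U(s(-2), -7) = -82*12 + (24 + 1/(3*(-2))) = -984 + (24 + 1/(-6)) = -984 + (24 - ⅙) = -984 + 143/6 = -5761/6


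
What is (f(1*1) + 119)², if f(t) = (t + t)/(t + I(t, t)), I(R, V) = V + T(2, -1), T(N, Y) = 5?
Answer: 697225/49 ≈ 14229.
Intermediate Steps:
I(R, V) = 5 + V (I(R, V) = V + 5 = 5 + V)
f(t) = 2*t/(5 + 2*t) (f(t) = (t + t)/(t + (5 + t)) = (2*t)/(5 + 2*t) = 2*t/(5 + 2*t))
(f(1*1) + 119)² = (2*(1*1)/(5 + 2*(1*1)) + 119)² = (2*1/(5 + 2*1) + 119)² = (2*1/(5 + 2) + 119)² = (2*1/7 + 119)² = (2*1*(⅐) + 119)² = (2/7 + 119)² = (835/7)² = 697225/49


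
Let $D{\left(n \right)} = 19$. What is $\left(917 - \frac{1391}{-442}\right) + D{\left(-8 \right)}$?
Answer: $\frac{31931}{34} \approx 939.15$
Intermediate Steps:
$\left(917 - \frac{1391}{-442}\right) + D{\left(-8 \right)} = \left(917 - \frac{1391}{-442}\right) + 19 = \left(917 - - \frac{107}{34}\right) + 19 = \left(917 + \frac{107}{34}\right) + 19 = \frac{31285}{34} + 19 = \frac{31931}{34}$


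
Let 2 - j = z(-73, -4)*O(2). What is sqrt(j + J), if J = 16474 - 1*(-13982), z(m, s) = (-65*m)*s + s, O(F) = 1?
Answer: sqrt(49442) ≈ 222.36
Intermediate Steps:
z(m, s) = s - 65*m*s (z(m, s) = -65*m*s + s = s - 65*m*s)
J = 30456 (J = 16474 + 13982 = 30456)
j = 18986 (j = 2 - (-4*(1 - 65*(-73))) = 2 - (-4*(1 + 4745)) = 2 - (-4*4746) = 2 - (-18984) = 2 - 1*(-18984) = 2 + 18984 = 18986)
sqrt(j + J) = sqrt(18986 + 30456) = sqrt(49442)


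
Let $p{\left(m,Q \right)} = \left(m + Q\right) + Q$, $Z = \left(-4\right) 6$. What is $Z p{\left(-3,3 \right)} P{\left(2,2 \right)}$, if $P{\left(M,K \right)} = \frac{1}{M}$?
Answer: $-36$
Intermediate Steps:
$Z = -24$
$p{\left(m,Q \right)} = m + 2 Q$ ($p{\left(m,Q \right)} = \left(Q + m\right) + Q = m + 2 Q$)
$Z p{\left(-3,3 \right)} P{\left(2,2 \right)} = \frac{\left(-24\right) \left(-3 + 2 \cdot 3\right)}{2} = - 24 \left(-3 + 6\right) \frac{1}{2} = \left(-24\right) 3 \cdot \frac{1}{2} = \left(-72\right) \frac{1}{2} = -36$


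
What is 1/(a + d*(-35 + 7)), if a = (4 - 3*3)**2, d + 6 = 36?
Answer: -1/815 ≈ -0.0012270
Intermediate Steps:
d = 30 (d = -6 + 36 = 30)
a = 25 (a = (4 - 9)**2 = (-5)**2 = 25)
1/(a + d*(-35 + 7)) = 1/(25 + 30*(-35 + 7)) = 1/(25 + 30*(-28)) = 1/(25 - 840) = 1/(-815) = -1/815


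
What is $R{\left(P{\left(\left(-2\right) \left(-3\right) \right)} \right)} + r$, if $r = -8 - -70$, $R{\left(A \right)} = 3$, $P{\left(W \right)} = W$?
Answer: $65$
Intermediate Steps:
$r = 62$ ($r = -8 + 70 = 62$)
$R{\left(P{\left(\left(-2\right) \left(-3\right) \right)} \right)} + r = 3 + 62 = 65$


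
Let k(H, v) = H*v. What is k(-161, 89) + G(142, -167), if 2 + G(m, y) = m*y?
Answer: -38045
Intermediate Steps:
G(m, y) = -2 + m*y
k(-161, 89) + G(142, -167) = -161*89 + (-2 + 142*(-167)) = -14329 + (-2 - 23714) = -14329 - 23716 = -38045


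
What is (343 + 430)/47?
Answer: 773/47 ≈ 16.447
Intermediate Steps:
(343 + 430)/47 = (1/47)*773 = 773/47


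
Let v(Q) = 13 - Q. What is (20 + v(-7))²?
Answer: 1600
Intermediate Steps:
(20 + v(-7))² = (20 + (13 - 1*(-7)))² = (20 + (13 + 7))² = (20 + 20)² = 40² = 1600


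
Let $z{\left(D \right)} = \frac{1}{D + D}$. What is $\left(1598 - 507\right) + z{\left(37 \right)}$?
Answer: $\frac{80735}{74} \approx 1091.0$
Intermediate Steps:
$z{\left(D \right)} = \frac{1}{2 D}$
$\left(1598 - 507\right) + z{\left(37 \right)} = \left(1598 - 507\right) + \frac{1}{2 \cdot 37} = 1091 + \frac{1}{2} \cdot \frac{1}{37} = 1091 + \frac{1}{74} = \frac{80735}{74}$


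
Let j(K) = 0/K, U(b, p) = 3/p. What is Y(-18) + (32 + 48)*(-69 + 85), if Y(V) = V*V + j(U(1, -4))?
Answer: 1604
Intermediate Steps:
j(K) = 0
Y(V) = V**2 (Y(V) = V*V + 0 = V**2 + 0 = V**2)
Y(-18) + (32 + 48)*(-69 + 85) = (-18)**2 + (32 + 48)*(-69 + 85) = 324 + 80*16 = 324 + 1280 = 1604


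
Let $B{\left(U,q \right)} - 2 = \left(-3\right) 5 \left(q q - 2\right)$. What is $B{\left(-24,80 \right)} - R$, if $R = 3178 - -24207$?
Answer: $-123353$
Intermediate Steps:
$B{\left(U,q \right)} = 32 - 15 q^{2}$ ($B{\left(U,q \right)} = 2 + \left(-3\right) 5 \left(q q - 2\right) = 2 - 15 \left(q^{2} - 2\right) = 2 - 15 \left(-2 + q^{2}\right) = 2 - \left(-30 + 15 q^{2}\right) = 32 - 15 q^{2}$)
$R = 27385$ ($R = 3178 + 24207 = 27385$)
$B{\left(-24,80 \right)} - R = \left(32 - 15 \cdot 80^{2}\right) - 27385 = \left(32 - 96000\right) - 27385 = -95968 - 27385 = -123353$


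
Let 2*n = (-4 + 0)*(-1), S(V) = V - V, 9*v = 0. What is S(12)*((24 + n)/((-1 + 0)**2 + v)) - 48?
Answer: -48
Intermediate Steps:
v = 0 (v = (1/9)*0 = 0)
S(V) = 0
n = 2 (n = ((-4 + 0)*(-1))/2 = (-4*(-1))/2 = (1/2)*4 = 2)
S(12)*((24 + n)/((-1 + 0)**2 + v)) - 48 = 0*((24 + 2)/((-1 + 0)**2 + 0)) - 48 = 0*(26/((-1)**2 + 0)) - 48 = 0*(26/(1 + 0)) - 48 = 0*(26/1) - 48 = 0*(26*1) - 48 = 0*26 - 48 = 0 - 48 = -48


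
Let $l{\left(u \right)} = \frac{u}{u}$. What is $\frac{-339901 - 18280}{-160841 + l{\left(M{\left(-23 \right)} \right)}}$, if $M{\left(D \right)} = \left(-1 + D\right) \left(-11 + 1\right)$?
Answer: $\frac{358181}{160840} \approx 2.2269$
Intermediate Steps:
$M{\left(D \right)} = 10 - 10 D$ ($M{\left(D \right)} = \left(-1 + D\right) \left(-10\right) = 10 - 10 D$)
$l{\left(u \right)} = 1$
$\frac{-339901 - 18280}{-160841 + l{\left(M{\left(-23 \right)} \right)}} = \frac{-339901 - 18280}{-160841 + 1} = - \frac{358181}{-160840} = \left(-358181\right) \left(- \frac{1}{160840}\right) = \frac{358181}{160840}$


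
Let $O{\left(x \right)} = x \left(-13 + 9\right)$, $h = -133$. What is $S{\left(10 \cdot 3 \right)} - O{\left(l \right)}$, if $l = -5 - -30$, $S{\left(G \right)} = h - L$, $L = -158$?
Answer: $125$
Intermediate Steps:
$S{\left(G \right)} = 25$ ($S{\left(G \right)} = -133 - -158 = -133 + 158 = 25$)
$l = 25$ ($l = -5 + 30 = 25$)
$O{\left(x \right)} = - 4 x$ ($O{\left(x \right)} = x \left(-4\right) = - 4 x$)
$S{\left(10 \cdot 3 \right)} - O{\left(l \right)} = 25 - \left(-4\right) 25 = 25 - -100 = 25 + 100 = 125$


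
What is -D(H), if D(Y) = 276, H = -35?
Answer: -276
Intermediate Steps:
-D(H) = -1*276 = -276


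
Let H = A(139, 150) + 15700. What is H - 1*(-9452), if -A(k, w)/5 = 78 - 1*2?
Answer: 24772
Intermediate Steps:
A(k, w) = -380 (A(k, w) = -5*(78 - 1*2) = -5*(78 - 2) = -5*76 = -380)
H = 15320 (H = -380 + 15700 = 15320)
H - 1*(-9452) = 15320 - 1*(-9452) = 15320 + 9452 = 24772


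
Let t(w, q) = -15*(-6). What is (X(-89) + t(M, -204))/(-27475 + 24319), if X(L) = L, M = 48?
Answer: -1/3156 ≈ -0.00031686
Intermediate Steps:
t(w, q) = 90
(X(-89) + t(M, -204))/(-27475 + 24319) = (-89 + 90)/(-27475 + 24319) = 1/(-3156) = 1*(-1/3156) = -1/3156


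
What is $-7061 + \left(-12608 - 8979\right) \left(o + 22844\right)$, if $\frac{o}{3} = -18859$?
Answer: $728187210$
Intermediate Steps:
$o = -56577$ ($o = 3 \left(-18859\right) = -56577$)
$-7061 + \left(-12608 - 8979\right) \left(o + 22844\right) = -7061 + \left(-12608 - 8979\right) \left(-56577 + 22844\right) = -7061 - -728194271 = -7061 + 728194271 = 728187210$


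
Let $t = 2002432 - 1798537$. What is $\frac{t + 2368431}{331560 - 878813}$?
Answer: $- \frac{2572326}{547253} \approx -4.7004$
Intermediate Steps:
$t = 203895$ ($t = 2002432 - 1798537 = 203895$)
$\frac{t + 2368431}{331560 - 878813} = \frac{203895 + 2368431}{331560 - 878813} = \frac{2572326}{-547253} = 2572326 \left(- \frac{1}{547253}\right) = - \frac{2572326}{547253}$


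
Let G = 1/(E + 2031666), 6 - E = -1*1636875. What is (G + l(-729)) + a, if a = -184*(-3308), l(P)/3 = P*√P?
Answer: 2232941839585/3668547 - 59049*I ≈ 6.0867e+5 - 59049.0*I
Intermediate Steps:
E = 1636881 (E = 6 - (-1)*1636875 = 6 - 1*(-1636875) = 6 + 1636875 = 1636881)
l(P) = 3*P^(3/2) (l(P) = 3*(P*√P) = 3*P^(3/2))
a = 608672
G = 1/3668547 (G = 1/(1636881 + 2031666) = 1/3668547 ≈ 2.7259e-7)
(G + l(-729)) + a = (1/3668547 + 3*(-729)^(3/2)) + 608672 = (1/3668547 + 3*(-19683*I)) + 608672 = (1/3668547 - 59049*I) + 608672 = 2232941839585/3668547 - 59049*I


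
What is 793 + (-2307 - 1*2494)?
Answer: -4008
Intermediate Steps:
793 + (-2307 - 1*2494) = 793 + (-2307 - 2494) = 793 - 4801 = -4008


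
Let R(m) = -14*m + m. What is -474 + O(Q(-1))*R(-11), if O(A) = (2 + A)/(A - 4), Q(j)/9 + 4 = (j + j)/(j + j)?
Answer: -11119/31 ≈ -358.68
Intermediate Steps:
R(m) = -13*m
Q(j) = -27 (Q(j) = -36 + 9*((j + j)/(j + j)) = -36 + 9*((2*j)/((2*j))) = -36 + 9*((2*j)*(1/(2*j))) = -36 + 9*1 = -36 + 9 = -27)
O(A) = (2 + A)/(-4 + A)
-474 + O(Q(-1))*R(-11) = -474 + ((2 - 27)/(-4 - 27))*(-13*(-11)) = -474 + (-25/(-31))*143 = -474 - 1/31*(-25)*143 = -474 + (25/31)*143 = -474 + 3575/31 = -11119/31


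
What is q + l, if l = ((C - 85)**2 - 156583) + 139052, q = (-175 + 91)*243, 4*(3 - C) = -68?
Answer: -33718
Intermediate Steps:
C = 20 (C = 3 - 1/4*(-68) = 3 + 17 = 20)
q = -20412 (q = -84*243 = -20412)
l = -13306 (l = ((20 - 85)**2 - 156583) + 139052 = ((-65)**2 - 156583) + 139052 = (4225 - 156583) + 139052 = -152358 + 139052 = -13306)
q + l = -20412 - 13306 = -33718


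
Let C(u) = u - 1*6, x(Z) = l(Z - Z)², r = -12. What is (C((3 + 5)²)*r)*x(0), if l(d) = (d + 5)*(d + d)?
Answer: 0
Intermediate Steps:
l(d) = 2*d*(5 + d) (l(d) = (5 + d)*(2*d) = 2*d*(5 + d))
x(Z) = 0 (x(Z) = (2*(Z - Z)*(5 + (Z - Z)))² = (2*0*(5 + 0))² = (2*0*5)² = 0² = 0)
C(u) = -6 + u (C(u) = u - 6 = -6 + u)
(C((3 + 5)²)*r)*x(0) = ((-6 + (3 + 5)²)*(-12))*0 = ((-6 + 8²)*(-12))*0 = ((-6 + 64)*(-12))*0 = (58*(-12))*0 = -696*0 = 0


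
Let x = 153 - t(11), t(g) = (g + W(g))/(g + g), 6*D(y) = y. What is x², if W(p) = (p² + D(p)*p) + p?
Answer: 3052009/144 ≈ 21195.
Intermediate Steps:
D(y) = y/6
W(p) = p + 7*p²/6 (W(p) = (p² + (p/6)*p) + p = (p² + p²/6) + p = 7*p²/6 + p = p + 7*p²/6)
t(g) = (g + g*(6 + 7*g)/6)/(2*g) (t(g) = (g + g*(6 + 7*g)/6)/(g + g) = (g + g*(6 + 7*g)/6)/((2*g)) = (g + g*(6 + 7*g)/6)*(1/(2*g)) = (g + g*(6 + 7*g)/6)/(2*g))
x = 1747/12 (x = 153 - (1 + (7/12)*11) = 153 - (1 + 77/12) = 153 - 1*89/12 = 153 - 89/12 = 1747/12 ≈ 145.58)
x² = (1747/12)² = 3052009/144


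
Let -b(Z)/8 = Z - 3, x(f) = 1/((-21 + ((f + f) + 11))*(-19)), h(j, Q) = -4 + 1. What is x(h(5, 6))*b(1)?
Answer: 1/19 ≈ 0.052632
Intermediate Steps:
h(j, Q) = -3
x(f) = -1/(19*(-10 + 2*f)) (x(f) = -1/19/(-21 + (2*f + 11)) = -1/19/(-21 + (11 + 2*f)) = -1/19/(-10 + 2*f) = -1/(19*(-10 + 2*f)))
b(Z) = 24 - 8*Z (b(Z) = -8*(Z - 3) = -8*(-3 + Z) = 24 - 8*Z)
x(h(5, 6))*b(1) = (-1/(-190 + 38*(-3)))*(24 - 8*1) = (-1/(-190 - 114))*(24 - 8) = -1/(-304)*16 = -1*(-1/304)*16 = (1/304)*16 = 1/19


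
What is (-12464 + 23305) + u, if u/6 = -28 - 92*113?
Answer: -51703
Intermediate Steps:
u = -62544 (u = 6*(-28 - 92*113) = 6*(-28 - 10396) = 6*(-10424) = -62544)
(-12464 + 23305) + u = (-12464 + 23305) - 62544 = 10841 - 62544 = -51703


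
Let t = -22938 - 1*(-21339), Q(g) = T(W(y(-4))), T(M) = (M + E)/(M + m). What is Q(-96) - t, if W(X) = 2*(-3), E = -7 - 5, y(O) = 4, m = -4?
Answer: 8004/5 ≈ 1600.8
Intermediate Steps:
E = -12
W(X) = -6
T(M) = (-12 + M)/(-4 + M) (T(M) = (M - 12)/(M - 4) = (-12 + M)/(-4 + M))
Q(g) = 9/5 (Q(g) = (-12 - 6)/(-4 - 6) = -18/(-10) = -1/10*(-18) = 9/5)
t = -1599 (t = -22938 + 21339 = -1599)
Q(-96) - t = 9/5 - 1*(-1599) = 9/5 + 1599 = 8004/5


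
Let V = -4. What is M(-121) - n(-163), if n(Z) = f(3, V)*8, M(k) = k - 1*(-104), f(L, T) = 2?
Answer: -33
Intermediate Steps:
M(k) = 104 + k (M(k) = k + 104 = 104 + k)
n(Z) = 16 (n(Z) = 2*8 = 16)
M(-121) - n(-163) = (104 - 121) - 1*16 = -17 - 16 = -33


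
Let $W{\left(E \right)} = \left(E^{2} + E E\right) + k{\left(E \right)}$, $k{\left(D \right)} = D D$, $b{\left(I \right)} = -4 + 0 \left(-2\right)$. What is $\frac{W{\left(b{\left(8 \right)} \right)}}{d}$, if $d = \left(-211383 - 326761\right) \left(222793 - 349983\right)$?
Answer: $\frac{3}{4277908460} \approx 7.0128 \cdot 10^{-10}$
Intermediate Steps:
$b{\left(I \right)} = -4$ ($b{\left(I \right)} = -4 + 0 = -4$)
$k{\left(D \right)} = D^{2}$
$W{\left(E \right)} = 3 E^{2}$ ($W{\left(E \right)} = \left(E^{2} + E E\right) + E^{2} = \left(E^{2} + E^{2}\right) + E^{2} = 2 E^{2} + E^{2} = 3 E^{2}$)
$d = 68446535360$ ($d = \left(-538144\right) \left(-127190\right) = 68446535360$)
$\frac{W{\left(b{\left(8 \right)} \right)}}{d} = \frac{3 \left(-4\right)^{2}}{68446535360} = 3 \cdot 16 \cdot \frac{1}{68446535360} = 48 \cdot \frac{1}{68446535360} = \frac{3}{4277908460}$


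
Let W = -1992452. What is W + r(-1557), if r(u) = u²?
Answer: 431797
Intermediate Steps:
W + r(-1557) = -1992452 + (-1557)² = -1992452 + 2424249 = 431797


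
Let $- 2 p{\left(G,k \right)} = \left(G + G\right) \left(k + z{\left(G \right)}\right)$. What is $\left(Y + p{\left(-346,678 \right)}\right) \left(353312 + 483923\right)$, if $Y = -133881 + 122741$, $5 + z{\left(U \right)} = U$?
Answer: $85399644470$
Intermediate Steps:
$z{\left(U \right)} = -5 + U$
$Y = -11140$
$p{\left(G,k \right)} = - G \left(-5 + G + k\right)$ ($p{\left(G,k \right)} = - \frac{\left(G + G\right) \left(k + \left(-5 + G\right)\right)}{2} = - \frac{2 G \left(-5 + G + k\right)}{2} = - G \left(-5 + G + k\right)$)
$\left(Y + p{\left(-346,678 \right)}\right) \left(353312 + 483923\right) = \left(-11140 - 346 \left(5 - -346 - 678\right)\right) \left(353312 + 483923\right) = \left(-11140 - 346 \left(5 + 346 - 678\right)\right) 837235 = \left(-11140 - -113142\right) 837235 = \left(-11140 + 113142\right) 837235 = 102002 \cdot 837235 = 85399644470$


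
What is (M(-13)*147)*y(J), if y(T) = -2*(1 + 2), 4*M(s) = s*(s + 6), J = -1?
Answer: -40131/2 ≈ -20066.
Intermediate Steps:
M(s) = s*(6 + s)/4 (M(s) = (s*(s + 6))/4 = (s*(6 + s))/4 = s*(6 + s)/4)
y(T) = -6 (y(T) = -2*3 = -6)
(M(-13)*147)*y(J) = (((¼)*(-13)*(6 - 13))*147)*(-6) = (((¼)*(-13)*(-7))*147)*(-6) = ((91/4)*147)*(-6) = (13377/4)*(-6) = -40131/2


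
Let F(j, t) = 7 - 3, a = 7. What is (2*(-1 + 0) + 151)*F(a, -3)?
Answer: 596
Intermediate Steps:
F(j, t) = 4
(2*(-1 + 0) + 151)*F(a, -3) = (2*(-1 + 0) + 151)*4 = (2*(-1) + 151)*4 = (-2 + 151)*4 = 149*4 = 596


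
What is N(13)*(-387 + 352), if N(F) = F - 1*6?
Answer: -245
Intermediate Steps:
N(F) = -6 + F (N(F) = F - 6 = -6 + F)
N(13)*(-387 + 352) = (-6 + 13)*(-387 + 352) = 7*(-35) = -245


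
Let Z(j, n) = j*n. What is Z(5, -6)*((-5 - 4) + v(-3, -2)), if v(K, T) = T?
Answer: 330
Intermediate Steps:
Z(5, -6)*((-5 - 4) + v(-3, -2)) = (5*(-6))*((-5 - 4) - 2) = -30*(-9 - 2) = -30*(-11) = 330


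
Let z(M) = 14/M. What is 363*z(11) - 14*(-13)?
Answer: 644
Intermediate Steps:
363*z(11) - 14*(-13) = 363*(14/11) - 14*(-13) = 363*(14*(1/11)) + 182 = 363*(14/11) + 182 = 462 + 182 = 644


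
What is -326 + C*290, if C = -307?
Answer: -89356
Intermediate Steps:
-326 + C*290 = -326 - 307*290 = -326 - 89030 = -89356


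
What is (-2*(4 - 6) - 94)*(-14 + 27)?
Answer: -1170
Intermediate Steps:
(-2*(4 - 6) - 94)*(-14 + 27) = (-2*(-2) - 94)*13 = (4 - 94)*13 = -90*13 = -1170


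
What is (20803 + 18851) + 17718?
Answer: 57372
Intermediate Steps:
(20803 + 18851) + 17718 = 39654 + 17718 = 57372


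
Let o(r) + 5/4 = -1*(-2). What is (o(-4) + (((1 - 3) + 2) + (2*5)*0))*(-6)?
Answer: -9/2 ≈ -4.5000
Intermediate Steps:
o(r) = ¾ (o(r) = -5/4 - 1*(-2) = -5/4 + 2 = ¾)
(o(-4) + (((1 - 3) + 2) + (2*5)*0))*(-6) = (¾ + (((1 - 3) + 2) + (2*5)*0))*(-6) = (¾ + ((-2 + 2) + 10*0))*(-6) = (¾ + (0 + 0))*(-6) = (¾ + 0)*(-6) = (¾)*(-6) = -9/2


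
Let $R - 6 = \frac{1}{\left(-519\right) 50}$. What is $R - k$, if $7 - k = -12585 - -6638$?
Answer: $- \frac{154350601}{25950} \approx -5948.0$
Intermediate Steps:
$k = 5954$ ($k = 7 - \left(-12585 - -6638\right) = 7 - \left(-12585 + 6638\right) = 7 - -5947 = 7 + 5947 = 5954$)
$R = \frac{155699}{25950}$ ($R = 6 + \frac{1}{\left(-519\right) 50} = 6 + \frac{1}{-25950} = 6 - \frac{1}{25950} = \frac{155699}{25950} \approx 6.0$)
$R - k = \frac{155699}{25950} - 5954 = - \frac{154350601}{25950}$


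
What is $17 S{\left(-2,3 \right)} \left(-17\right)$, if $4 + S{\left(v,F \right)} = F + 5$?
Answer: $-1156$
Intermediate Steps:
$S{\left(v,F \right)} = 1 + F$ ($S{\left(v,F \right)} = -4 + \left(F + 5\right) = -4 + \left(5 + F\right) = 1 + F$)
$17 S{\left(-2,3 \right)} \left(-17\right) = 17 \left(1 + 3\right) \left(-17\right) = 17 \cdot 4 \left(-17\right) = 68 \left(-17\right) = -1156$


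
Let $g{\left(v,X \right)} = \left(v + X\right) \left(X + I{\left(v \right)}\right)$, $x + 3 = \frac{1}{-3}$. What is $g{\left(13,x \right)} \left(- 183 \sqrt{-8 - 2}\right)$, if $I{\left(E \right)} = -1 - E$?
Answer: $\frac{91988 i \sqrt{10}}{3} \approx 96964.0 i$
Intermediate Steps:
$x = - \frac{10}{3}$ ($x = -3 + \frac{1}{-3} = -3 - \frac{1}{3} = - \frac{10}{3} \approx -3.3333$)
$g{\left(v,X \right)} = \left(X + v\right) \left(-1 + X - v\right)$ ($g{\left(v,X \right)} = \left(v + X\right) \left(X - \left(1 + v\right)\right) = \left(X + v\right) \left(-1 + X - v\right)$)
$g{\left(13,x \right)} \left(- 183 \sqrt{-8 - 2}\right) = \left(\left(- \frac{10}{3}\right)^{2} - - \frac{10}{3} - 13 - 13^{2}\right) \left(- 183 \sqrt{-8 - 2}\right) = \left(\frac{100}{9} + \frac{10}{3} - 13 - 169\right) \left(- 183 \sqrt{-10}\right) = \left(\frac{100}{9} + \frac{10}{3} - 13 - 169\right) \left(- 183 i \sqrt{10}\right) = - \frac{1508 \left(- 183 i \sqrt{10}\right)}{9} = \frac{91988 i \sqrt{10}}{3}$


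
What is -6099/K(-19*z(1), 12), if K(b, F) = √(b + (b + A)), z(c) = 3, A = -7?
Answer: 6099*I/11 ≈ 554.45*I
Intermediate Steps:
K(b, F) = √(-7 + 2*b) (K(b, F) = √(b + (b - 7)) = √(b + (-7 + b)) = √(-7 + 2*b))
-6099/K(-19*z(1), 12) = -6099/√(-7 + 2*(-19*3)) = -6099/√(-7 + 2*(-57)) = -6099/√(-7 - 114) = -6099*(-I/11) = -(-6099)*I/11 = 6099*I/11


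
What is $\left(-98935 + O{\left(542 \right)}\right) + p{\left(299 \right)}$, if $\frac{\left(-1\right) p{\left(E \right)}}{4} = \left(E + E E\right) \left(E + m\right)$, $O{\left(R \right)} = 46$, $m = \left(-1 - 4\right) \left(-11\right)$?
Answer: $-127114089$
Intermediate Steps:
$m = 55$ ($m = \left(-5\right) \left(-11\right) = 55$)
$p{\left(E \right)} = - 4 \left(55 + E\right) \left(E + E^{2}\right)$ ($p{\left(E \right)} = - 4 \left(E + E E\right) \left(E + 55\right) = - 4 \left(E + E^{2}\right) \left(55 + E\right) = - 4 \left(55 + E\right) \left(E + E^{2}\right)$)
$\left(-98935 + O{\left(542 \right)}\right) + p{\left(299 \right)} = \left(-98935 + 46\right) - 1196 \left(55 + 299^{2} + 56 \cdot 299\right) = -98889 - 1196 \left(55 + 89401 + 16744\right) = -98889 - 1196 \cdot 106200 = -98889 - 127015200 = -127114089$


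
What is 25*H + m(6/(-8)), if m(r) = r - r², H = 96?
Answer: 38379/16 ≈ 2398.7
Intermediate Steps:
25*H + m(6/(-8)) = 25*96 + (6/(-8))*(1 - 6/(-8)) = 2400 + (6*(-⅛))*(1 - 6*(-1)/8) = 2400 - 3*(1 - 1*(-¾))/4 = 2400 - 3*(1 + ¾)/4 = 2400 - ¾*7/4 = 2400 - 21/16 = 38379/16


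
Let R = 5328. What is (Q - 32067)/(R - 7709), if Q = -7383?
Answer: 39450/2381 ≈ 16.569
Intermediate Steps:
(Q - 32067)/(R - 7709) = (-7383 - 32067)/(5328 - 7709) = -39450/(-2381) = -39450*(-1/2381) = 39450/2381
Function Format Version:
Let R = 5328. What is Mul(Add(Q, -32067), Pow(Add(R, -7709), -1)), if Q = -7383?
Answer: Rational(39450, 2381) ≈ 16.569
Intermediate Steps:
Mul(Add(Q, -32067), Pow(Add(R, -7709), -1)) = Mul(Add(-7383, -32067), Pow(Add(5328, -7709), -1)) = Mul(-39450, Pow(-2381, -1)) = Mul(-39450, Rational(-1, 2381)) = Rational(39450, 2381)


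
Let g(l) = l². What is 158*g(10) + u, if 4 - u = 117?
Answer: 15687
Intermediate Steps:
u = -113 (u = 4 - 1*117 = 4 - 117 = -113)
158*g(10) + u = 158*10² - 113 = 158*100 - 113 = 15800 - 113 = 15687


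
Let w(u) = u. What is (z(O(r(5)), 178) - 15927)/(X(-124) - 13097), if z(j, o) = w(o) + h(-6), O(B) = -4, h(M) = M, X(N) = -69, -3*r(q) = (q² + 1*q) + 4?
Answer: 15755/13166 ≈ 1.1966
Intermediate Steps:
r(q) = -4/3 - q/3 - q²/3 (r(q) = -((q² + 1*q) + 4)/3 = -((q² + q) + 4)/3 = -((q + q²) + 4)/3 = -(4 + q + q²)/3 = -4/3 - q/3 - q²/3)
z(j, o) = -6 + o (z(j, o) = o - 6 = -6 + o)
(z(O(r(5)), 178) - 15927)/(X(-124) - 13097) = ((-6 + 178) - 15927)/(-69 - 13097) = (172 - 15927)/(-13166) = -15755*(-1/13166) = 15755/13166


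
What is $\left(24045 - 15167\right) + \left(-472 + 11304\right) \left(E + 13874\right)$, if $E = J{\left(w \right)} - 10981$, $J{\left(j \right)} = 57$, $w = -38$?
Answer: $31963278$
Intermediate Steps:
$E = -10924$ ($E = 57 - 10981 = -10924$)
$\left(24045 - 15167\right) + \left(-472 + 11304\right) \left(E + 13874\right) = \left(24045 - 15167\right) + \left(-472 + 11304\right) \left(-10924 + 13874\right) = \left(24045 - 15167\right) + 10832 \cdot 2950 = 8878 + 31954400 = 31963278$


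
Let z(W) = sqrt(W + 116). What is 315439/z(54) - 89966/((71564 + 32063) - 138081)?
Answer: 44983/17227 + 315439*sqrt(170)/170 ≈ 24196.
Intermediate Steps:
z(W) = sqrt(116 + W)
315439/z(54) - 89966/((71564 + 32063) - 138081) = 315439/(sqrt(116 + 54)) - 89966/((71564 + 32063) - 138081) = 315439/(sqrt(170)) - 89966/(103627 - 138081) = 315439*(sqrt(170)/170) - 89966/(-34454) = 315439*sqrt(170)/170 - 89966*(-1/34454) = 315439*sqrt(170)/170 + 44983/17227 = 44983/17227 + 315439*sqrt(170)/170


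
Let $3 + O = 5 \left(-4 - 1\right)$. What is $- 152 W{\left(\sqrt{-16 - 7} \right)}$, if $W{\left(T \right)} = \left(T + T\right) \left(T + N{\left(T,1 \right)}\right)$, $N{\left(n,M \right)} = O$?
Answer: $6992 + 8512 i \sqrt{23} \approx 6992.0 + 40822.0 i$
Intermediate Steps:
$O = -28$ ($O = -3 + 5 \left(-4 - 1\right) = -3 + 5 \left(-5\right) = -3 - 25 = -28$)
$N{\left(n,M \right)} = -28$
$W{\left(T \right)} = 2 T \left(-28 + T\right)$ ($W{\left(T \right)} = \left(T + T\right) \left(T - 28\right) = 2 T \left(-28 + T\right)$)
$- 152 W{\left(\sqrt{-16 - 7} \right)} = - 152 \cdot 2 \sqrt{-16 - 7} \left(-28 + \sqrt{-16 - 7}\right) = - 152 \cdot 2 \sqrt{-23} \left(-28 + \sqrt{-23}\right) = - 152 \cdot 2 i \sqrt{23} \left(-28 + i \sqrt{23}\right) = - 304 i \sqrt{23} \left(-28 + i \sqrt{23}\right)$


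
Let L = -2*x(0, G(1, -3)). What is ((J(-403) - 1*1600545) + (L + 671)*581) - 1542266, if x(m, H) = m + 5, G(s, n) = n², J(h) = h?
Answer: -2759173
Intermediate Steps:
x(m, H) = 5 + m
L = -10 (L = -2*(5 + 0) = -2*5 = -10)
((J(-403) - 1*1600545) + (L + 671)*581) - 1542266 = ((-403 - 1*1600545) + (-10 + 671)*581) - 1542266 = ((-403 - 1600545) + 661*581) - 1542266 = (-1600948 + 384041) - 1542266 = -1216907 - 1542266 = -2759173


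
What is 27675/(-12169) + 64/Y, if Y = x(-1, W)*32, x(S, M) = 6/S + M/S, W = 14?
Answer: -288919/121690 ≈ -2.3742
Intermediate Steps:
Y = -640 (Y = ((6 + 14)/(-1))*32 = -1*20*32 = -20*32 = -640)
27675/(-12169) + 64/Y = 27675/(-12169) + 64/(-640) = 27675*(-1/12169) + 64*(-1/640) = -27675/12169 - ⅒ = -288919/121690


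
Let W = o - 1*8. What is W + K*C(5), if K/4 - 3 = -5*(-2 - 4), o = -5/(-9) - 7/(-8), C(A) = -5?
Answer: -47993/72 ≈ -666.57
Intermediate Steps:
o = 103/72 (o = -5*(-⅑) - 7*(-⅛) = 5/9 + 7/8 = 103/72 ≈ 1.4306)
K = 132 (K = 12 + 4*(-5*(-2 - 4)) = 12 + 4*(-5*(-6)) = 12 + 4*30 = 12 + 120 = 132)
W = -473/72 (W = 103/72 - 1*8 = 103/72 - 8 = -473/72 ≈ -6.5694)
W + K*C(5) = -473/72 + 132*(-5) = -473/72 - 660 = -47993/72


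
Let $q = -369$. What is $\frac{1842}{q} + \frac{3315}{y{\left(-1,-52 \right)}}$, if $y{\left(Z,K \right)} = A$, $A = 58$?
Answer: $\frac{372133}{7134} \approx 52.163$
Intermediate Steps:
$y{\left(Z,K \right)} = 58$
$\frac{1842}{q} + \frac{3315}{y{\left(-1,-52 \right)}} = \frac{1842}{-369} + \frac{3315}{58} = 1842 \left(- \frac{1}{369}\right) + 3315 \cdot \frac{1}{58} = - \frac{614}{123} + \frac{3315}{58} = \frac{372133}{7134}$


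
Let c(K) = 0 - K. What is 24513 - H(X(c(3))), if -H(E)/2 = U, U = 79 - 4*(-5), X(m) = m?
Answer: 24711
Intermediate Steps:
c(K) = -K
U = 99 (U = 79 - 1*(-20) = 79 + 20 = 99)
H(E) = -198 (H(E) = -2*99 = -198)
24513 - H(X(c(3))) = 24513 - 1*(-198) = 24513 + 198 = 24711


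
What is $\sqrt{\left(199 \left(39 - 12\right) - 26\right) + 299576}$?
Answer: $\sqrt{304923} \approx 552.2$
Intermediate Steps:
$\sqrt{\left(199 \left(39 - 12\right) - 26\right) + 299576} = \sqrt{\left(199 \cdot 27 - 26\right) + 299576} = \sqrt{\left(5373 - 26\right) + 299576} = \sqrt{5347 + 299576} = \sqrt{304923}$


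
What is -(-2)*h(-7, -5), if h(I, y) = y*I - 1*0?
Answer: 70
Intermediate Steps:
h(I, y) = I*y (h(I, y) = I*y + 0 = I*y)
-(-2)*h(-7, -5) = -(-2)*(-7*(-5)) = -(-2)*35 = -2*(-35) = 70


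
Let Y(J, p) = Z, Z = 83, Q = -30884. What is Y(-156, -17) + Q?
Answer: -30801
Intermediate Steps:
Y(J, p) = 83
Y(-156, -17) + Q = 83 - 30884 = -30801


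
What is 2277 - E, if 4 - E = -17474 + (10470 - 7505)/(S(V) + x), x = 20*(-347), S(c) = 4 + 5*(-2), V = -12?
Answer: -105589111/6946 ≈ -15201.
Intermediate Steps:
S(c) = -6 (S(c) = 4 - 10 = -6)
x = -6940
E = 121405153/6946 (E = 4 - (-17474 + (10470 - 7505)/(-6 - 6940)) = 4 - (-17474 + 2965/(-6946)) = 4 - (-17474 + 2965*(-1/6946)) = 4 - (-17474 - 2965/6946) = 4 - 1*(-121377369/6946) = 4 + 121377369/6946 = 121405153/6946 ≈ 17478.)
2277 - E = 2277 - 1*121405153/6946 = 2277 - 121405153/6946 = -105589111/6946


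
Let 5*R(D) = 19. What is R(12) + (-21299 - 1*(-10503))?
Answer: -53961/5 ≈ -10792.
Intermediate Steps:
R(D) = 19/5 (R(D) = (1/5)*19 = 19/5)
R(12) + (-21299 - 1*(-10503)) = 19/5 + (-21299 - 1*(-10503)) = 19/5 + (-21299 + 10503) = 19/5 - 10796 = -53961/5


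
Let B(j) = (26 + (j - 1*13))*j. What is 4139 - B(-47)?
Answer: 2541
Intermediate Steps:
B(j) = j*(13 + j) (B(j) = (26 + (j - 13))*j = (26 + (-13 + j))*j = (13 + j)*j = j*(13 + j))
4139 - B(-47) = 4139 - (-47)*(13 - 47) = 4139 - (-47)*(-34) = 4139 - 1*1598 = 4139 - 1598 = 2541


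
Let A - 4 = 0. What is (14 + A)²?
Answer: 324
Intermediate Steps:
A = 4 (A = 4 + 0 = 4)
(14 + A)² = (14 + 4)² = 18² = 324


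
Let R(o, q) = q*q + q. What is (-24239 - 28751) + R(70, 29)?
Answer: -52120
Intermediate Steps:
R(o, q) = q + q² (R(o, q) = q² + q = q + q²)
(-24239 - 28751) + R(70, 29) = (-24239 - 28751) + 29*(1 + 29) = -52990 + 29*30 = -52990 + 870 = -52120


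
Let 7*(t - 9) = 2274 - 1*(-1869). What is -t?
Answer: -4206/7 ≈ -600.86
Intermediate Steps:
t = 4206/7 (t = 9 + (2274 - 1*(-1869))/7 = 9 + (2274 + 1869)/7 = 9 + (⅐)*4143 = 9 + 4143/7 = 4206/7 ≈ 600.86)
-t = -1*4206/7 = -4206/7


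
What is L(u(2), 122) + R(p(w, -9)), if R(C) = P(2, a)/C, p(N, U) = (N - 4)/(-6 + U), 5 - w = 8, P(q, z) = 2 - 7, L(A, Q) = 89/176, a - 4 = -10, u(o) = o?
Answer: -12577/1232 ≈ -10.209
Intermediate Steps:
a = -6 (a = 4 - 10 = -6)
L(A, Q) = 89/176 (L(A, Q) = 89*(1/176) = 89/176)
P(q, z) = -5
w = -3 (w = 5 - 1*8 = 5 - 8 = -3)
p(N, U) = (-4 + N)/(-6 + U)
R(C) = -5/C
L(u(2), 122) + R(p(w, -9)) = 89/176 - 5*(-6 - 9)/(-4 - 3) = 89/176 - 5/(-7/(-15)) = 89/176 - 5/((-1/15*(-7))) = 89/176 - 5/7/15 = 89/176 - 5*15/7 = 89/176 - 75/7 = -12577/1232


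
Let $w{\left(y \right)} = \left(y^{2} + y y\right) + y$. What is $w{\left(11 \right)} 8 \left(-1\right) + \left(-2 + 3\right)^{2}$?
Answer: $-2023$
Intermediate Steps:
$w{\left(y \right)} = y + 2 y^{2}$ ($w{\left(y \right)} = \left(y^{2} + y^{2}\right) + y = 2 y^{2} + y = y + 2 y^{2}$)
$w{\left(11 \right)} 8 \left(-1\right) + \left(-2 + 3\right)^{2} = 11 \left(1 + 2 \cdot 11\right) 8 \left(-1\right) + \left(-2 + 3\right)^{2} = 11 \left(1 + 22\right) \left(-8\right) + 1^{2} = 11 \cdot 23 \left(-8\right) + 1 = 253 \left(-8\right) + 1 = -2024 + 1 = -2023$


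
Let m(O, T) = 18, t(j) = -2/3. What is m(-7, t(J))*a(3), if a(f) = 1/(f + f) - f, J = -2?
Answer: -51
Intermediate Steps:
t(j) = -⅔ (t(j) = -2*⅓ = -⅔)
a(f) = 1/(2*f) - f
m(-7, t(J))*a(3) = 18*((½)/3 - 1*3) = 18*((½)*(⅓) - 3) = 18*(⅙ - 3) = 18*(-17/6) = -51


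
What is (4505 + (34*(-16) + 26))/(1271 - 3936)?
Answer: -3987/2665 ≈ -1.4961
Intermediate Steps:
(4505 + (34*(-16) + 26))/(1271 - 3936) = (4505 + (-544 + 26))/(-2665) = (4505 - 518)*(-1/2665) = 3987*(-1/2665) = -3987/2665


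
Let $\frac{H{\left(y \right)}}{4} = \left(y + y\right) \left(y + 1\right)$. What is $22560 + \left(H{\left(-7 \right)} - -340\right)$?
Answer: $23236$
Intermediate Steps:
$H{\left(y \right)} = 8 y \left(1 + y\right)$ ($H{\left(y \right)} = 4 \left(y + y\right) \left(y + 1\right) = 4 \cdot 2 y \left(1 + y\right) = 8 y \left(1 + y\right)$)
$22560 + \left(H{\left(-7 \right)} - -340\right) = 22560 + \left(8 \left(-7\right) \left(1 - 7\right) - -340\right) = 22560 + \left(8 \left(-7\right) \left(-6\right) + 340\right) = 22560 + \left(336 + 340\right) = 22560 + 676 = 23236$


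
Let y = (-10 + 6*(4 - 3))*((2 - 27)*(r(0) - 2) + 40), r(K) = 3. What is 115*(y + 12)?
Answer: -5520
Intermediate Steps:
y = -60 (y = (-10 + 6*(4 - 3))*((2 - 27)*(3 - 2) + 40) = (-10 + 6*1)*(-25*1 + 40) = (-10 + 6)*(-25 + 40) = -4*15 = -60)
115*(y + 12) = 115*(-60 + 12) = 115*(-48) = -5520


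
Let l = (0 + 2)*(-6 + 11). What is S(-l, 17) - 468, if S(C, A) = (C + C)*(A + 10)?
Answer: -1008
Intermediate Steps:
l = 10 (l = 2*5 = 10)
S(C, A) = 2*C*(10 + A) (S(C, A) = (2*C)*(10 + A) = 2*C*(10 + A))
S(-l, 17) - 468 = 2*(-1*10)*(10 + 17) - 468 = 2*(-10)*27 - 468 = -540 - 468 = -1008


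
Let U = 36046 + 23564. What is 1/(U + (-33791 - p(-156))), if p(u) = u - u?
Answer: 1/25819 ≈ 3.8731e-5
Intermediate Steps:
p(u) = 0
U = 59610
1/(U + (-33791 - p(-156))) = 1/(59610 + (-33791 - 1*0)) = 1/(59610 + (-33791 + 0)) = 1/(59610 - 33791) = 1/25819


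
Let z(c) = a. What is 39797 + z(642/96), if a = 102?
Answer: 39899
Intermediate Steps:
z(c) = 102
39797 + z(642/96) = 39797 + 102 = 39899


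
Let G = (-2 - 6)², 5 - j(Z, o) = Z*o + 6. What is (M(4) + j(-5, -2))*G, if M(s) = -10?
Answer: -1344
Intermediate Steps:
j(Z, o) = -1 - Z*o (j(Z, o) = 5 - (Z*o + 6) = 5 - (6 + Z*o) = 5 + (-6 - Z*o) = -1 - Z*o)
G = 64 (G = (-8)² = 64)
(M(4) + j(-5, -2))*G = (-10 + (-1 - 1*(-5)*(-2)))*64 = (-10 + (-1 - 10))*64 = (-10 - 11)*64 = -21*64 = -1344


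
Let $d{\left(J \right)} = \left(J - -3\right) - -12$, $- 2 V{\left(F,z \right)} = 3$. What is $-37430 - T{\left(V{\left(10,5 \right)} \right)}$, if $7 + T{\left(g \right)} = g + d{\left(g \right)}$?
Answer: $-37435$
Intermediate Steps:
$V{\left(F,z \right)} = - \frac{3}{2}$ ($V{\left(F,z \right)} = \left(- \frac{1}{2}\right) 3 = - \frac{3}{2}$)
$d{\left(J \right)} = 15 + J$ ($d{\left(J \right)} = \left(J + 3\right) + 12 = \left(3 + J\right) + 12 = 15 + J$)
$T{\left(g \right)} = 8 + 2 g$ ($T{\left(g \right)} = -7 + \left(g + \left(15 + g\right)\right) = -7 + \left(15 + 2 g\right) = 8 + 2 g$)
$-37430 - T{\left(V{\left(10,5 \right)} \right)} = -37430 - \left(8 + 2 \left(- \frac{3}{2}\right)\right) = -37430 - \left(8 - 3\right) = -37430 - 5 = -37435$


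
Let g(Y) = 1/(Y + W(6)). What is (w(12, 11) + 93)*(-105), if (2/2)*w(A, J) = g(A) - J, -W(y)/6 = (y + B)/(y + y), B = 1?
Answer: -146580/17 ≈ -8622.4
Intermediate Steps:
W(y) = -3*(1 + y)/y (W(y) = -6*(y + 1)/(y + y) = -6*(1 + y)/(2*y) = -6*(1 + y)*1/(2*y) = -3*(1 + y)/y)
g(Y) = 1/(-7/2 + Y) (g(Y) = 1/(Y + (-3 - 3/6)) = 1/(Y + (-3 - 3*1/6)) = 1/(Y + (-3 - 1/2)) = 1/(Y - 7/2) = 1/(-7/2 + Y))
w(A, J) = -J + 2/(-7 + 2*A) (w(A, J) = 2/(-7 + 2*A) - J = -J + 2/(-7 + 2*A))
(w(12, 11) + 93)*(-105) = ((1/(-7/2 + 12) - 1*11) + 93)*(-105) = ((1/(17/2) - 11) + 93)*(-105) = ((2/17 - 11) + 93)*(-105) = (-185/17 + 93)*(-105) = (1396/17)*(-105) = -146580/17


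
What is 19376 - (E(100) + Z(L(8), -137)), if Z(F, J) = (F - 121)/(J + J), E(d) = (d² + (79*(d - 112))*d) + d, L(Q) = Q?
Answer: 28516711/274 ≈ 1.0408e+5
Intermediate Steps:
E(d) = d + d² + d*(-8848 + 79*d) (E(d) = (d² + (79*(-112 + d))*d) + d = (d² + (-8848 + 79*d)*d) + d = (d² + d*(-8848 + 79*d)) + d = d + d² + d*(-8848 + 79*d))
Z(F, J) = (-121 + F)/(2*J) (Z(F, J) = (-121 + F)/((2*J)) = (-121 + F)*(1/(2*J)) = (-121 + F)/(2*J))
19376 - (E(100) + Z(L(8), -137)) = 19376 - (100*(-8847 + 80*100) + (½)*(-121 + 8)/(-137)) = 19376 - (100*(-8847 + 8000) + (½)*(-1/137)*(-113)) = 19376 - (100*(-847) + 113/274) = 19376 - (-84700 + 113/274) = 19376 - 1*(-23207687/274) = 19376 + 23207687/274 = 28516711/274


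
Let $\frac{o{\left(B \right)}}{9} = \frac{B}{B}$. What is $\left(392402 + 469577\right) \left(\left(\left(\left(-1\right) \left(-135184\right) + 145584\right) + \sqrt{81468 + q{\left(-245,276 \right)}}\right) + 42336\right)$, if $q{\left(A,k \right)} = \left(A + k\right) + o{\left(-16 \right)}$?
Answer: $278508862816 + 1723958 \sqrt{20377} \approx 2.7876 \cdot 10^{11}$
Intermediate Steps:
$o{\left(B \right)} = 9$ ($o{\left(B \right)} = 9 \frac{B}{B} = 9 \cdot 1 = 9$)
$q{\left(A,k \right)} = 9 + A + k$ ($q{\left(A,k \right)} = \left(A + k\right) + 9 = 9 + A + k$)
$\left(392402 + 469577\right) \left(\left(\left(\left(-1\right) \left(-135184\right) + 145584\right) + \sqrt{81468 + q{\left(-245,276 \right)}}\right) + 42336\right) = \left(392402 + 469577\right) \left(\left(\left(\left(-1\right) \left(-135184\right) + 145584\right) + \sqrt{81468 + \left(9 - 245 + 276\right)}\right) + 42336\right) = 861979 \left(\left(\left(135184 + 145584\right) + \sqrt{81468 + 40}\right) + 42336\right) = 861979 \left(\left(280768 + \sqrt{81508}\right) + 42336\right) = 861979 \left(\left(280768 + 2 \sqrt{20377}\right) + 42336\right) = 861979 \left(323104 + 2 \sqrt{20377}\right) = 278508862816 + 1723958 \sqrt{20377}$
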